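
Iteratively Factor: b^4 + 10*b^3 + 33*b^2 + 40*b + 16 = (b + 4)*(b^3 + 6*b^2 + 9*b + 4) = (b + 1)*(b + 4)*(b^2 + 5*b + 4) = (b + 1)^2*(b + 4)*(b + 4)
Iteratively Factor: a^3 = (a)*(a^2) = a^2*(a)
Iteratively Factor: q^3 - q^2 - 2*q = (q)*(q^2 - q - 2) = q*(q + 1)*(q - 2)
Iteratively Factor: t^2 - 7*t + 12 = (t - 4)*(t - 3)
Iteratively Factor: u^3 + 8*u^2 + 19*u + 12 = (u + 1)*(u^2 + 7*u + 12) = (u + 1)*(u + 3)*(u + 4)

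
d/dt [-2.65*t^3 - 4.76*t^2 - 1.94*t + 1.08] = -7.95*t^2 - 9.52*t - 1.94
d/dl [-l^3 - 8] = -3*l^2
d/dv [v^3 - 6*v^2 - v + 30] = 3*v^2 - 12*v - 1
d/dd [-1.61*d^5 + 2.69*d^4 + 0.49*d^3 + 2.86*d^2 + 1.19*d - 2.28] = -8.05*d^4 + 10.76*d^3 + 1.47*d^2 + 5.72*d + 1.19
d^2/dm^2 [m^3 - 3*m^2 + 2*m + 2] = 6*m - 6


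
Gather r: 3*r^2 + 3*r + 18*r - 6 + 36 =3*r^2 + 21*r + 30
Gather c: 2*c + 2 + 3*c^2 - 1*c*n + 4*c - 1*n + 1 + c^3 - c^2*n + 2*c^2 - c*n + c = c^3 + c^2*(5 - n) + c*(7 - 2*n) - n + 3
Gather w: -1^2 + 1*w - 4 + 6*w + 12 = 7*w + 7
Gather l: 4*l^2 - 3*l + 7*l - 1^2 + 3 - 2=4*l^2 + 4*l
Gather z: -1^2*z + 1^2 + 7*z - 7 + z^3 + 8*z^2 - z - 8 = z^3 + 8*z^2 + 5*z - 14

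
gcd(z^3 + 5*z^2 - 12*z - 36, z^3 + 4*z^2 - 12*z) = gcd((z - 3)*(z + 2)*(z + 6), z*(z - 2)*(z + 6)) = z + 6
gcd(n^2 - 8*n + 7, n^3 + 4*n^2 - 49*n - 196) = n - 7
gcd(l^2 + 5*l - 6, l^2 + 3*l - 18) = l + 6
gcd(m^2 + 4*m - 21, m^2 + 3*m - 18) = m - 3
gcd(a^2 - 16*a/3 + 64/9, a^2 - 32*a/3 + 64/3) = a - 8/3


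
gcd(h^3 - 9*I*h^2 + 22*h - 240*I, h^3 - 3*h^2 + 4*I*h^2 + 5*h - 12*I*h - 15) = h + 5*I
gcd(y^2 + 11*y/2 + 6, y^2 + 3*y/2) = y + 3/2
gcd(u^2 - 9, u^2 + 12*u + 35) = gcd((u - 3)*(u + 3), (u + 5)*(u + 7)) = 1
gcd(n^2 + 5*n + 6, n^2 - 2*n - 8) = n + 2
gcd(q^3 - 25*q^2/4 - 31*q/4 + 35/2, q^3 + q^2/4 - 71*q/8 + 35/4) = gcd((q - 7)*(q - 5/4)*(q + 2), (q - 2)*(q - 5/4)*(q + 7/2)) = q - 5/4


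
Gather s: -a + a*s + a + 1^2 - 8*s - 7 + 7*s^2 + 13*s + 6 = 7*s^2 + s*(a + 5)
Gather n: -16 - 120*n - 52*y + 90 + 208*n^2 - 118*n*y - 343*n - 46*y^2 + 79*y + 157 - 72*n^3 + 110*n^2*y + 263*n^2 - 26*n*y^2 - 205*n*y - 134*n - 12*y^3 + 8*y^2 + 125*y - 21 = -72*n^3 + n^2*(110*y + 471) + n*(-26*y^2 - 323*y - 597) - 12*y^3 - 38*y^2 + 152*y + 210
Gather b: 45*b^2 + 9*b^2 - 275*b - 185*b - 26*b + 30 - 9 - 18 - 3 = 54*b^2 - 486*b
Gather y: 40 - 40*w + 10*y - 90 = -40*w + 10*y - 50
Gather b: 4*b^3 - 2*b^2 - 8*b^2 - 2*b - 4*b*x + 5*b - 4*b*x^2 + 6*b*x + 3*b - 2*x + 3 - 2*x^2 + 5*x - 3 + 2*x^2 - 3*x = 4*b^3 - 10*b^2 + b*(-4*x^2 + 2*x + 6)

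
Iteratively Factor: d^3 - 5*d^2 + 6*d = (d)*(d^2 - 5*d + 6) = d*(d - 3)*(d - 2)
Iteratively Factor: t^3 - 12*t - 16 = (t - 4)*(t^2 + 4*t + 4) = (t - 4)*(t + 2)*(t + 2)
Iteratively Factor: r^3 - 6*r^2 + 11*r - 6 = (r - 3)*(r^2 - 3*r + 2) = (r - 3)*(r - 1)*(r - 2)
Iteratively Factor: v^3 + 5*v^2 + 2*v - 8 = (v + 2)*(v^2 + 3*v - 4) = (v + 2)*(v + 4)*(v - 1)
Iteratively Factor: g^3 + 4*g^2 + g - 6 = (g + 3)*(g^2 + g - 2) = (g + 2)*(g + 3)*(g - 1)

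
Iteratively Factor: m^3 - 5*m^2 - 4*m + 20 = (m - 5)*(m^2 - 4) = (m - 5)*(m + 2)*(m - 2)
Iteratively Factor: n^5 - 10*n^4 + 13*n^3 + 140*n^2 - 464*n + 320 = (n - 5)*(n^4 - 5*n^3 - 12*n^2 + 80*n - 64) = (n - 5)*(n + 4)*(n^3 - 9*n^2 + 24*n - 16) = (n - 5)*(n - 4)*(n + 4)*(n^2 - 5*n + 4) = (n - 5)*(n - 4)^2*(n + 4)*(n - 1)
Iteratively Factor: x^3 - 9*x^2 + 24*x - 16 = (x - 4)*(x^2 - 5*x + 4) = (x - 4)^2*(x - 1)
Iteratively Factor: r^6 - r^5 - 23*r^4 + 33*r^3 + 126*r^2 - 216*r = (r - 3)*(r^5 + 2*r^4 - 17*r^3 - 18*r^2 + 72*r) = (r - 3)*(r + 3)*(r^4 - r^3 - 14*r^2 + 24*r) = (r - 3)^2*(r + 3)*(r^3 + 2*r^2 - 8*r) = r*(r - 3)^2*(r + 3)*(r^2 + 2*r - 8) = r*(r - 3)^2*(r - 2)*(r + 3)*(r + 4)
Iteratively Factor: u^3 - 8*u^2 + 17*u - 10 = (u - 5)*(u^2 - 3*u + 2) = (u - 5)*(u - 1)*(u - 2)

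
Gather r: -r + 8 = 8 - r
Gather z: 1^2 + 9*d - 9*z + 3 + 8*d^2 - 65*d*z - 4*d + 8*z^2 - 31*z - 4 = 8*d^2 + 5*d + 8*z^2 + z*(-65*d - 40)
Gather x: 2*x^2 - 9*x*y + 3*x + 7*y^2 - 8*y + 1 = 2*x^2 + x*(3 - 9*y) + 7*y^2 - 8*y + 1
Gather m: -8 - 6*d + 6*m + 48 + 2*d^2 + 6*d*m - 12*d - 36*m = 2*d^2 - 18*d + m*(6*d - 30) + 40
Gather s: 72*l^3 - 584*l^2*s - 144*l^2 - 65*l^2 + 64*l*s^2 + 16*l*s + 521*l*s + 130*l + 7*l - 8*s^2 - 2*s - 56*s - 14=72*l^3 - 209*l^2 + 137*l + s^2*(64*l - 8) + s*(-584*l^2 + 537*l - 58) - 14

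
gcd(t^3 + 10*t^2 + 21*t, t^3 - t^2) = t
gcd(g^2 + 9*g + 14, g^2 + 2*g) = g + 2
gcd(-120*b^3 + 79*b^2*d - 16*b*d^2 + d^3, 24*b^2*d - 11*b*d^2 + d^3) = 24*b^2 - 11*b*d + d^2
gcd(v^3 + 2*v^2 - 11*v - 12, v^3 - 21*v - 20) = v^2 + 5*v + 4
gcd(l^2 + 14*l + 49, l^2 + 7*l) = l + 7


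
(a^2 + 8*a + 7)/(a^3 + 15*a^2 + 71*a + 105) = (a + 1)/(a^2 + 8*a + 15)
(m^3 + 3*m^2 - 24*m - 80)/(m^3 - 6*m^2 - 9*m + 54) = (m^3 + 3*m^2 - 24*m - 80)/(m^3 - 6*m^2 - 9*m + 54)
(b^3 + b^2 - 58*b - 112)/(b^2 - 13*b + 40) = (b^2 + 9*b + 14)/(b - 5)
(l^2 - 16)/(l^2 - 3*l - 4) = (l + 4)/(l + 1)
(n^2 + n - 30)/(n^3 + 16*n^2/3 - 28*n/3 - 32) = 3*(n - 5)/(3*n^2 - 2*n - 16)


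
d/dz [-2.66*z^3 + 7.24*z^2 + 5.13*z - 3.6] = -7.98*z^2 + 14.48*z + 5.13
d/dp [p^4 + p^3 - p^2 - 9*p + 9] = 4*p^3 + 3*p^2 - 2*p - 9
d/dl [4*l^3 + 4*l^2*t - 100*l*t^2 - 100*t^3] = 12*l^2 + 8*l*t - 100*t^2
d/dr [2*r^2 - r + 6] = 4*r - 1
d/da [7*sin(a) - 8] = 7*cos(a)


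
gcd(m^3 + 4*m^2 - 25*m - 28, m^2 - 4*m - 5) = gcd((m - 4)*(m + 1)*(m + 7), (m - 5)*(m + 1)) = m + 1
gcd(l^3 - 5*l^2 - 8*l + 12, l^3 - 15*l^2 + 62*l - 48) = l^2 - 7*l + 6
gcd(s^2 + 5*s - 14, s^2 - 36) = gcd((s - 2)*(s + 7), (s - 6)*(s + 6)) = 1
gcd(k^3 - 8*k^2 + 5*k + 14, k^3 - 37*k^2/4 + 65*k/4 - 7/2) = k^2 - 9*k + 14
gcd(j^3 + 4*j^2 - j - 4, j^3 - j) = j^2 - 1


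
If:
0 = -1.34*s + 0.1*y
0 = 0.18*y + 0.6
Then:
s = -0.25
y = -3.33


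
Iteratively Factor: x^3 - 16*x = (x + 4)*(x^2 - 4*x) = (x - 4)*(x + 4)*(x)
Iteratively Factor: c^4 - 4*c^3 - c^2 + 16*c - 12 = (c - 2)*(c^3 - 2*c^2 - 5*c + 6) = (c - 2)*(c + 2)*(c^2 - 4*c + 3) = (c - 3)*(c - 2)*(c + 2)*(c - 1)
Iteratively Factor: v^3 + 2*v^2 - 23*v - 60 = (v + 3)*(v^2 - v - 20) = (v - 5)*(v + 3)*(v + 4)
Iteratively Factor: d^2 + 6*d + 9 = (d + 3)*(d + 3)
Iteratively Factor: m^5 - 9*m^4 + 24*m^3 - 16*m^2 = (m)*(m^4 - 9*m^3 + 24*m^2 - 16*m) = m*(m - 4)*(m^3 - 5*m^2 + 4*m) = m^2*(m - 4)*(m^2 - 5*m + 4) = m^2*(m - 4)^2*(m - 1)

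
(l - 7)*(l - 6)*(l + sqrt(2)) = l^3 - 13*l^2 + sqrt(2)*l^2 - 13*sqrt(2)*l + 42*l + 42*sqrt(2)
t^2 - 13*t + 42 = (t - 7)*(t - 6)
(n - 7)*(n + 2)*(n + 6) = n^3 + n^2 - 44*n - 84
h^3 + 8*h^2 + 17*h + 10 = (h + 1)*(h + 2)*(h + 5)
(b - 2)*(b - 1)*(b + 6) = b^3 + 3*b^2 - 16*b + 12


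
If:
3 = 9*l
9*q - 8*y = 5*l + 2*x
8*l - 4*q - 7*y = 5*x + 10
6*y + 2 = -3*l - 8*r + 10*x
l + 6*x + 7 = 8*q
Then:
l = 1/3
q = -137/1167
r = -19621/9336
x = -1609/1167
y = 5/1167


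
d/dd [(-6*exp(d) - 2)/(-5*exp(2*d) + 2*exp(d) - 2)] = (-30*exp(2*d) - 20*exp(d) + 16)*exp(d)/(25*exp(4*d) - 20*exp(3*d) + 24*exp(2*d) - 8*exp(d) + 4)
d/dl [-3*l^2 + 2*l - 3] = 2 - 6*l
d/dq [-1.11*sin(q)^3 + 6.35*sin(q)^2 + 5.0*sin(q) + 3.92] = (-3.33*sin(q)^2 + 12.7*sin(q) + 5.0)*cos(q)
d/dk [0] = 0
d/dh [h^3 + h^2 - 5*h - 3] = 3*h^2 + 2*h - 5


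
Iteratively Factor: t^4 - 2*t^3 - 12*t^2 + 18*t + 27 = (t - 3)*(t^3 + t^2 - 9*t - 9) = (t - 3)*(t + 3)*(t^2 - 2*t - 3) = (t - 3)^2*(t + 3)*(t + 1)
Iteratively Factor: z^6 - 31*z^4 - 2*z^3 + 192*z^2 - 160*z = (z + 4)*(z^5 - 4*z^4 - 15*z^3 + 58*z^2 - 40*z) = z*(z + 4)*(z^4 - 4*z^3 - 15*z^2 + 58*z - 40) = z*(z + 4)^2*(z^3 - 8*z^2 + 17*z - 10) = z*(z - 5)*(z + 4)^2*(z^2 - 3*z + 2) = z*(z - 5)*(z - 1)*(z + 4)^2*(z - 2)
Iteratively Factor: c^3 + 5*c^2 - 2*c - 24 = (c + 3)*(c^2 + 2*c - 8) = (c - 2)*(c + 3)*(c + 4)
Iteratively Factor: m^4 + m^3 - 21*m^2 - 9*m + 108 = (m - 3)*(m^3 + 4*m^2 - 9*m - 36) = (m - 3)*(m + 3)*(m^2 + m - 12) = (m - 3)*(m + 3)*(m + 4)*(m - 3)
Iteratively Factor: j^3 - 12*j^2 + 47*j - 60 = (j - 3)*(j^2 - 9*j + 20) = (j - 5)*(j - 3)*(j - 4)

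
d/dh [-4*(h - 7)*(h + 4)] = 12 - 8*h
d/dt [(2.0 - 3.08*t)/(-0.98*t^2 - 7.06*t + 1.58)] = (-3.0184*t^2 + 3.92*t + 9.2536)/(0.9604*t^4 + 13.8376*t^3 + 46.7468*t^2 - 22.3096*t + 2.4964)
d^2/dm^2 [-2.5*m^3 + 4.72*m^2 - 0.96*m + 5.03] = 9.44 - 15.0*m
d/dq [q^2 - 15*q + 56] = 2*q - 15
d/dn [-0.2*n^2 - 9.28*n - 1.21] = -0.4*n - 9.28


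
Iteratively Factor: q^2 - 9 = (q - 3)*(q + 3)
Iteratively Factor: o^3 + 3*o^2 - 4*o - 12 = (o + 2)*(o^2 + o - 6) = (o - 2)*(o + 2)*(o + 3)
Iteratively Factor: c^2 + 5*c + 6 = (c + 3)*(c + 2)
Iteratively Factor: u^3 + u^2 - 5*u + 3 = (u + 3)*(u^2 - 2*u + 1) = (u - 1)*(u + 3)*(u - 1)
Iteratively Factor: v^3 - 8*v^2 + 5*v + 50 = (v + 2)*(v^2 - 10*v + 25) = (v - 5)*(v + 2)*(v - 5)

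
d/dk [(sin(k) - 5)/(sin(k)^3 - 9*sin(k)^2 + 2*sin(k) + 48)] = (-2*sin(k)^3 + 24*sin(k)^2 - 90*sin(k) + 58)*cos(k)/(sin(k)^3 - 9*sin(k)^2 + 2*sin(k) + 48)^2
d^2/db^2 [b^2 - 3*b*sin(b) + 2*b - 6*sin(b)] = 3*b*sin(b) - 6*sqrt(2)*cos(b + pi/4) + 2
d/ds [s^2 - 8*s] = 2*s - 8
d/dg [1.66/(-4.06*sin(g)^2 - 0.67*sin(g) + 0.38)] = (13.4792*sin(g) + 1.1122)*cos(g)/(4.06*sin(g)^2 + 0.67*sin(g) - 0.38)^2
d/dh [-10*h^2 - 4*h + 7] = -20*h - 4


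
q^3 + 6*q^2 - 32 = (q - 2)*(q + 4)^2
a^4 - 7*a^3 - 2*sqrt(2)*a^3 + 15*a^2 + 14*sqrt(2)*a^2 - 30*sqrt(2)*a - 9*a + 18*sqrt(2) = (a - 3)^2*(a - 1)*(a - 2*sqrt(2))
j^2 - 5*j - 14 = (j - 7)*(j + 2)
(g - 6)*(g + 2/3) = g^2 - 16*g/3 - 4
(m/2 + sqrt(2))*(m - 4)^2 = m^3/2 - 4*m^2 + sqrt(2)*m^2 - 8*sqrt(2)*m + 8*m + 16*sqrt(2)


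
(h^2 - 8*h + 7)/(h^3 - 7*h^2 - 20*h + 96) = (h^2 - 8*h + 7)/(h^3 - 7*h^2 - 20*h + 96)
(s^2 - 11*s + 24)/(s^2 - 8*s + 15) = (s - 8)/(s - 5)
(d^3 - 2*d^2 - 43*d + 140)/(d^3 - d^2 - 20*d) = (d^2 + 3*d - 28)/(d*(d + 4))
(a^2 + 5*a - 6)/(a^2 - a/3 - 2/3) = 3*(a + 6)/(3*a + 2)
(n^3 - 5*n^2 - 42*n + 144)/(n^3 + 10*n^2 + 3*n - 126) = (n - 8)/(n + 7)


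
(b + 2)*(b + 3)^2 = b^3 + 8*b^2 + 21*b + 18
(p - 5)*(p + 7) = p^2 + 2*p - 35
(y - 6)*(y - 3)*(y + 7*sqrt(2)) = y^3 - 9*y^2 + 7*sqrt(2)*y^2 - 63*sqrt(2)*y + 18*y + 126*sqrt(2)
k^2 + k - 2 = (k - 1)*(k + 2)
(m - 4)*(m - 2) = m^2 - 6*m + 8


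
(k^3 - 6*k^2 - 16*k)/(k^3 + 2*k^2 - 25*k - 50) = k*(k - 8)/(k^2 - 25)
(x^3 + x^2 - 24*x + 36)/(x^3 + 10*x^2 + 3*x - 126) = (x - 2)/(x + 7)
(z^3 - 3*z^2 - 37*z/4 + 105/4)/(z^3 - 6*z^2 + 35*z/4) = (z + 3)/z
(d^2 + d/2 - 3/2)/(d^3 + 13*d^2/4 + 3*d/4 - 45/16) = 8*(d - 1)/(8*d^2 + 14*d - 15)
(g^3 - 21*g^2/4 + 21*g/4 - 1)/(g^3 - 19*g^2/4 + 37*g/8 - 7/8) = 2*(g - 4)/(2*g - 7)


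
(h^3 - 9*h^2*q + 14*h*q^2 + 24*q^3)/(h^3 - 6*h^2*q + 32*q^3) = (-h^2 + 5*h*q + 6*q^2)/(-h^2 + 2*h*q + 8*q^2)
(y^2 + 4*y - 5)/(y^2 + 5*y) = (y - 1)/y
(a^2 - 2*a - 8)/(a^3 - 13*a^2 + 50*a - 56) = (a + 2)/(a^2 - 9*a + 14)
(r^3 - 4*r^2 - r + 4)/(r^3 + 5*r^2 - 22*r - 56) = (r^2 - 1)/(r^2 + 9*r + 14)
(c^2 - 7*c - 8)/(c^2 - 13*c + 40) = (c + 1)/(c - 5)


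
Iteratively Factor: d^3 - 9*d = (d)*(d^2 - 9) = d*(d + 3)*(d - 3)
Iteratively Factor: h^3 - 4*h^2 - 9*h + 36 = (h - 4)*(h^2 - 9) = (h - 4)*(h + 3)*(h - 3)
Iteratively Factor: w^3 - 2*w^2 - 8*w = (w)*(w^2 - 2*w - 8) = w*(w + 2)*(w - 4)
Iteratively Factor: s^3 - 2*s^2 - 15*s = (s + 3)*(s^2 - 5*s) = (s - 5)*(s + 3)*(s)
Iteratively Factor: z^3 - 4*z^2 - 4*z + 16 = (z - 2)*(z^2 - 2*z - 8) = (z - 4)*(z - 2)*(z + 2)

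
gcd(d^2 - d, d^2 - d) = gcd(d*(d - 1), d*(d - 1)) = d^2 - d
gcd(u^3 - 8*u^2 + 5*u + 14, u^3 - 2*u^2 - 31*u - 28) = u^2 - 6*u - 7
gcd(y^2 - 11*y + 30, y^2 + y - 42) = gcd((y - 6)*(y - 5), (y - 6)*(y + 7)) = y - 6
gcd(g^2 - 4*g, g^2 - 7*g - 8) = 1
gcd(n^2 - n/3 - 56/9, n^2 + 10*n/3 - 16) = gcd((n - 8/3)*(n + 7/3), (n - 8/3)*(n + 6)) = n - 8/3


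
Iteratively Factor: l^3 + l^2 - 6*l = (l)*(l^2 + l - 6) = l*(l + 3)*(l - 2)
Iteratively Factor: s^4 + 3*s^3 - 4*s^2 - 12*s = (s + 3)*(s^3 - 4*s) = (s - 2)*(s + 3)*(s^2 + 2*s) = s*(s - 2)*(s + 3)*(s + 2)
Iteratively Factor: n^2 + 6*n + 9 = (n + 3)*(n + 3)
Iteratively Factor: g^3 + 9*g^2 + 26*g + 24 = (g + 4)*(g^2 + 5*g + 6) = (g + 3)*(g + 4)*(g + 2)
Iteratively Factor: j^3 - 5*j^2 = (j - 5)*(j^2) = j*(j - 5)*(j)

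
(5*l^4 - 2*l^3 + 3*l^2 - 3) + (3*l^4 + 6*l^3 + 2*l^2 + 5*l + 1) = 8*l^4 + 4*l^3 + 5*l^2 + 5*l - 2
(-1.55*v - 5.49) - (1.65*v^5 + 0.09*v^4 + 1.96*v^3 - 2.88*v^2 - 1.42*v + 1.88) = -1.65*v^5 - 0.09*v^4 - 1.96*v^3 + 2.88*v^2 - 0.13*v - 7.37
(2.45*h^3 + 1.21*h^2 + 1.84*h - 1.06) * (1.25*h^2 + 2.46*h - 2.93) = 3.0625*h^5 + 7.5395*h^4 - 1.9019*h^3 - 0.343900000000001*h^2 - 7.9988*h + 3.1058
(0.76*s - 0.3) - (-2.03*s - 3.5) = 2.79*s + 3.2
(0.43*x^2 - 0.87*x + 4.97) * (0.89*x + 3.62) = 0.3827*x^3 + 0.7823*x^2 + 1.2739*x + 17.9914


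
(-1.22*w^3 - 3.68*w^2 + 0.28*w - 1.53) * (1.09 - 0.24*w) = 0.2928*w^4 - 0.4466*w^3 - 4.0784*w^2 + 0.6724*w - 1.6677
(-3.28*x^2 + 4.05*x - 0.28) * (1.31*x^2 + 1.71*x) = -4.2968*x^4 - 0.303299999999999*x^3 + 6.5587*x^2 - 0.4788*x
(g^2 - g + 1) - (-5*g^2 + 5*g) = 6*g^2 - 6*g + 1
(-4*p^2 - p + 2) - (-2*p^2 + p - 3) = -2*p^2 - 2*p + 5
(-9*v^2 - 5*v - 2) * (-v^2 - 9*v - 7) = 9*v^4 + 86*v^3 + 110*v^2 + 53*v + 14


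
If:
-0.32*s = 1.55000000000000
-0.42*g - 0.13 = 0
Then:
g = -0.31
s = -4.84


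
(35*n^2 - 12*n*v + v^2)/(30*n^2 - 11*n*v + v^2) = (-7*n + v)/(-6*n + v)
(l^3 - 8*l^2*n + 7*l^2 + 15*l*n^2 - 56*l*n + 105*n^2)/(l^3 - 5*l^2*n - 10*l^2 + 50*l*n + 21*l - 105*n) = (l^2 - 3*l*n + 7*l - 21*n)/(l^2 - 10*l + 21)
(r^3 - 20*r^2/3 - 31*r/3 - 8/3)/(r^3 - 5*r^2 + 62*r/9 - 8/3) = 3*(3*r^3 - 20*r^2 - 31*r - 8)/(9*r^3 - 45*r^2 + 62*r - 24)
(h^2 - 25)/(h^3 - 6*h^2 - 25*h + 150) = 1/(h - 6)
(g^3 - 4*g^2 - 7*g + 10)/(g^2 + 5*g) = (g^3 - 4*g^2 - 7*g + 10)/(g*(g + 5))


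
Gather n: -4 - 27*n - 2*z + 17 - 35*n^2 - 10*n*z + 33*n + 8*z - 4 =-35*n^2 + n*(6 - 10*z) + 6*z + 9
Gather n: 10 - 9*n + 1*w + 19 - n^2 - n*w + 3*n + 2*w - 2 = -n^2 + n*(-w - 6) + 3*w + 27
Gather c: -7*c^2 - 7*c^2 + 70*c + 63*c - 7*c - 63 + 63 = -14*c^2 + 126*c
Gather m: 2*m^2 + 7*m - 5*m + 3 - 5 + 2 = 2*m^2 + 2*m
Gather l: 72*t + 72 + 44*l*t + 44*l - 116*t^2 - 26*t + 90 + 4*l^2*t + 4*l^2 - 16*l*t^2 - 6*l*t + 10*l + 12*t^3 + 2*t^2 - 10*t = l^2*(4*t + 4) + l*(-16*t^2 + 38*t + 54) + 12*t^3 - 114*t^2 + 36*t + 162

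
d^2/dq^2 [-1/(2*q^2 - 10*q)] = (q*(q - 5) - (2*q - 5)^2)/(q^3*(q - 5)^3)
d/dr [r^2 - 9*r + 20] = 2*r - 9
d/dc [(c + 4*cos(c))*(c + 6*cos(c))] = -10*c*sin(c) + 2*c - 24*sin(2*c) + 10*cos(c)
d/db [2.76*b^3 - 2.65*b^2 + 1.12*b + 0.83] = 8.28*b^2 - 5.3*b + 1.12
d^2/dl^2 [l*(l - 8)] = 2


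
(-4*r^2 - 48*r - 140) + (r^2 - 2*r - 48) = -3*r^2 - 50*r - 188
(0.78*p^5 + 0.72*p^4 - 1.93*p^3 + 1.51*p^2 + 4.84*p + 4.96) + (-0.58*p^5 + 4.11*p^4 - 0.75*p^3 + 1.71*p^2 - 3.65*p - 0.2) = 0.2*p^5 + 4.83*p^4 - 2.68*p^3 + 3.22*p^2 + 1.19*p + 4.76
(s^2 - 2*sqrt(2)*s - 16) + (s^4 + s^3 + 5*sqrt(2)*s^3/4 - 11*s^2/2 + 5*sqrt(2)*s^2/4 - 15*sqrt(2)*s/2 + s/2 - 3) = s^4 + s^3 + 5*sqrt(2)*s^3/4 - 9*s^2/2 + 5*sqrt(2)*s^2/4 - 19*sqrt(2)*s/2 + s/2 - 19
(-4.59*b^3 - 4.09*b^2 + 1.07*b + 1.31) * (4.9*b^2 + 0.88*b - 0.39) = -22.491*b^5 - 24.0802*b^4 + 3.4339*b^3 + 8.9557*b^2 + 0.7355*b - 0.5109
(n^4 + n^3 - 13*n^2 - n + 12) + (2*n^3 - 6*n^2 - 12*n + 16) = n^4 + 3*n^3 - 19*n^2 - 13*n + 28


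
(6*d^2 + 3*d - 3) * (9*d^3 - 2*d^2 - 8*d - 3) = 54*d^5 + 15*d^4 - 81*d^3 - 36*d^2 + 15*d + 9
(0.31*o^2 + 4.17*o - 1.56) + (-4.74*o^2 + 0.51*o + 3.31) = -4.43*o^2 + 4.68*o + 1.75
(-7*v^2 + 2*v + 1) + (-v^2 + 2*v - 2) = -8*v^2 + 4*v - 1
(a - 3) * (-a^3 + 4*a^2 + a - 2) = -a^4 + 7*a^3 - 11*a^2 - 5*a + 6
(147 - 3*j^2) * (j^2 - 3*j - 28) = -3*j^4 + 9*j^3 + 231*j^2 - 441*j - 4116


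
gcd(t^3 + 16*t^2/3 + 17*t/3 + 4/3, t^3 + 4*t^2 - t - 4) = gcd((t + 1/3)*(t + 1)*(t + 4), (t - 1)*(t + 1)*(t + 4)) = t^2 + 5*t + 4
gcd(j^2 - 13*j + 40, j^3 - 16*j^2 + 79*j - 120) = j^2 - 13*j + 40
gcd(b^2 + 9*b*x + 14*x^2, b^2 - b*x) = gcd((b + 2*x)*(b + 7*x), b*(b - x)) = 1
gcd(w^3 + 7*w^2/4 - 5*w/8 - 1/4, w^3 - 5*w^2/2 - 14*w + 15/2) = w - 1/2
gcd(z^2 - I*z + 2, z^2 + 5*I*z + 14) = z - 2*I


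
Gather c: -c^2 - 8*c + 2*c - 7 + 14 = -c^2 - 6*c + 7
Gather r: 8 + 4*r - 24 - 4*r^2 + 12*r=-4*r^2 + 16*r - 16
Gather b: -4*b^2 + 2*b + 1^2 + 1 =-4*b^2 + 2*b + 2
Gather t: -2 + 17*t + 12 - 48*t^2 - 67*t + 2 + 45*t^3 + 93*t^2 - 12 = 45*t^3 + 45*t^2 - 50*t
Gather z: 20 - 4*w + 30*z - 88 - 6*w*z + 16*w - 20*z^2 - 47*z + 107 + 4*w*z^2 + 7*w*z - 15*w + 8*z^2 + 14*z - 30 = -3*w + z^2*(4*w - 12) + z*(w - 3) + 9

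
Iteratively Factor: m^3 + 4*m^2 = (m)*(m^2 + 4*m) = m*(m + 4)*(m)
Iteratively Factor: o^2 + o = (o + 1)*(o)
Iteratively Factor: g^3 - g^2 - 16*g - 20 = (g - 5)*(g^2 + 4*g + 4) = (g - 5)*(g + 2)*(g + 2)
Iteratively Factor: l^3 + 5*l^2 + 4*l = (l + 1)*(l^2 + 4*l) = l*(l + 1)*(l + 4)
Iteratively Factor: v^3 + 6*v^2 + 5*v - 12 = (v + 4)*(v^2 + 2*v - 3) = (v + 3)*(v + 4)*(v - 1)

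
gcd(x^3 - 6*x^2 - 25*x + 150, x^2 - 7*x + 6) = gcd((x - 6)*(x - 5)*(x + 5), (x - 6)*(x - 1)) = x - 6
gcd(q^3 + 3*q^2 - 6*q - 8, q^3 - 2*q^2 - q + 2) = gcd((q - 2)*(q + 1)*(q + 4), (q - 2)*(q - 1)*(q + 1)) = q^2 - q - 2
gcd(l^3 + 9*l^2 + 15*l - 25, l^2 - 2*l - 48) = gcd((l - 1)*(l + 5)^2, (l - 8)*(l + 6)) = 1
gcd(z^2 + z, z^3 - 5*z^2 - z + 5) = z + 1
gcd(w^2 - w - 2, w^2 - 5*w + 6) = w - 2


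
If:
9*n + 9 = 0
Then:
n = -1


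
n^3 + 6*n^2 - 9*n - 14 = (n - 2)*(n + 1)*(n + 7)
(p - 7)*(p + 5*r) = p^2 + 5*p*r - 7*p - 35*r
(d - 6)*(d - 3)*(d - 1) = d^3 - 10*d^2 + 27*d - 18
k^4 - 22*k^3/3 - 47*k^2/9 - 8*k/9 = k*(k - 8)*(k + 1/3)^2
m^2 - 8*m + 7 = (m - 7)*(m - 1)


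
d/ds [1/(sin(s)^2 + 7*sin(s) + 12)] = -(2*sin(s) + 7)*cos(s)/(sin(s)^2 + 7*sin(s) + 12)^2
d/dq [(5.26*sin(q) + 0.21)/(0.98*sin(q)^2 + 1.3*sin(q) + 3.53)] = (-5.1548*sin(q)^2 - 0.4116*sin(q) + 18.2948)*cos(q)/(0.9604*sin(q)^4 + 2.548*sin(q)^3 + 8.6088*sin(q)^2 + 9.178*sin(q) + 12.4609)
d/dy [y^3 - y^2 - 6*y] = 3*y^2 - 2*y - 6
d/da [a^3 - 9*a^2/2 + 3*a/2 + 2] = 3*a^2 - 9*a + 3/2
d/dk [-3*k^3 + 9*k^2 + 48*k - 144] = -9*k^2 + 18*k + 48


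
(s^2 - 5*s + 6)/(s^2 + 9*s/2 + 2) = 2*(s^2 - 5*s + 6)/(2*s^2 + 9*s + 4)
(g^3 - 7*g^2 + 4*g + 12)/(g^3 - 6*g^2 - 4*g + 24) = (g + 1)/(g + 2)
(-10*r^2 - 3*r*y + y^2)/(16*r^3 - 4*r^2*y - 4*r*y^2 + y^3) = (-5*r + y)/(8*r^2 - 6*r*y + y^2)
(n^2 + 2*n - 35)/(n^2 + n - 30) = (n + 7)/(n + 6)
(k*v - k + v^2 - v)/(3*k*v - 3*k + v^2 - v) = (k + v)/(3*k + v)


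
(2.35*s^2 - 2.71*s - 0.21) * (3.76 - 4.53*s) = -10.6455*s^3 + 21.1123*s^2 - 9.2383*s - 0.7896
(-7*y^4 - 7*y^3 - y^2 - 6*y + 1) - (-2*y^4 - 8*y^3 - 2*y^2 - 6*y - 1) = -5*y^4 + y^3 + y^2 + 2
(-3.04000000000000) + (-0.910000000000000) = -3.95000000000000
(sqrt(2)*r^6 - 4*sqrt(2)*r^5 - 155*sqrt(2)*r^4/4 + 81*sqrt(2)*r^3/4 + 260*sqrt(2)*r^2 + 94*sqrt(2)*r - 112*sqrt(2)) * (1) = sqrt(2)*r^6 - 4*sqrt(2)*r^5 - 155*sqrt(2)*r^4/4 + 81*sqrt(2)*r^3/4 + 260*sqrt(2)*r^2 + 94*sqrt(2)*r - 112*sqrt(2)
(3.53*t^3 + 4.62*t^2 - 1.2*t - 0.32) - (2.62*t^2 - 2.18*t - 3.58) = 3.53*t^3 + 2.0*t^2 + 0.98*t + 3.26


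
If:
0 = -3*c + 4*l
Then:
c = 4*l/3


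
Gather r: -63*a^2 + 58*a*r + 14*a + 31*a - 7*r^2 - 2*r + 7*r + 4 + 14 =-63*a^2 + 45*a - 7*r^2 + r*(58*a + 5) + 18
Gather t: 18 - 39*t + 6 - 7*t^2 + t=-7*t^2 - 38*t + 24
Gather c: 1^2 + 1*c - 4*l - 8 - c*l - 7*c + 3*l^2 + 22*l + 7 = c*(-l - 6) + 3*l^2 + 18*l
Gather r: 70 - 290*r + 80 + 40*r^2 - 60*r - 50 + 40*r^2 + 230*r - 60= 80*r^2 - 120*r + 40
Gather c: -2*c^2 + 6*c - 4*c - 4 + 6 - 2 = -2*c^2 + 2*c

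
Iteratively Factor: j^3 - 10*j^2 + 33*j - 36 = (j - 4)*(j^2 - 6*j + 9) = (j - 4)*(j - 3)*(j - 3)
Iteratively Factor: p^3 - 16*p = (p - 4)*(p^2 + 4*p) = (p - 4)*(p + 4)*(p)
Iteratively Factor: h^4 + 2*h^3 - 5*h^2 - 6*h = (h)*(h^3 + 2*h^2 - 5*h - 6) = h*(h - 2)*(h^2 + 4*h + 3) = h*(h - 2)*(h + 3)*(h + 1)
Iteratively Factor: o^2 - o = (o - 1)*(o)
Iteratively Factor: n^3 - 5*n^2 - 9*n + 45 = (n - 5)*(n^2 - 9) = (n - 5)*(n - 3)*(n + 3)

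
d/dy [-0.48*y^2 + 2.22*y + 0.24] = 2.22 - 0.96*y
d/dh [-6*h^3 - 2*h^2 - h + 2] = -18*h^2 - 4*h - 1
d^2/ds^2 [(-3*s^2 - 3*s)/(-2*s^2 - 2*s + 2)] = 3*(3*s^2 + 3*s + 2)/(s^6 + 3*s^5 - 5*s^3 + 3*s - 1)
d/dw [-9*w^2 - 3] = -18*w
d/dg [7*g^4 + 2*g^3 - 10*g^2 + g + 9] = 28*g^3 + 6*g^2 - 20*g + 1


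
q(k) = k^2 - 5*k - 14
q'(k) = 2*k - 5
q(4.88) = -14.59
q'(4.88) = 4.76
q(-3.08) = 10.89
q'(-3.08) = -11.16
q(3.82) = -18.51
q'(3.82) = 2.64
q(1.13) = -18.37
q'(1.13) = -2.74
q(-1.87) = -1.15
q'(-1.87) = -8.74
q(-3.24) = 12.70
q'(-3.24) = -11.48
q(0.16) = -14.77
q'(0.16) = -4.68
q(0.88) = -17.63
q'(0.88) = -3.24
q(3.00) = -20.00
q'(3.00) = 1.00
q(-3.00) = 10.00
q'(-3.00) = -11.00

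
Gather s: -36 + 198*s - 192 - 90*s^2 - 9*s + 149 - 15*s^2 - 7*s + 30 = -105*s^2 + 182*s - 49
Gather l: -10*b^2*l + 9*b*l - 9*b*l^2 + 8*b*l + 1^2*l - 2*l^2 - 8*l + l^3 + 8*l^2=l^3 + l^2*(6 - 9*b) + l*(-10*b^2 + 17*b - 7)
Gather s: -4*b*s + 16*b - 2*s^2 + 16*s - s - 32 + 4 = 16*b - 2*s^2 + s*(15 - 4*b) - 28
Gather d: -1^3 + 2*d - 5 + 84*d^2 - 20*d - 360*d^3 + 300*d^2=-360*d^3 + 384*d^2 - 18*d - 6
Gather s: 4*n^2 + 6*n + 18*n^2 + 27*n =22*n^2 + 33*n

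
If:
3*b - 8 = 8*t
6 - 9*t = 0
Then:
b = 40/9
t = 2/3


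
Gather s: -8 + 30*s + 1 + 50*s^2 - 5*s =50*s^2 + 25*s - 7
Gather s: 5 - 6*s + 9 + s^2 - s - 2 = s^2 - 7*s + 12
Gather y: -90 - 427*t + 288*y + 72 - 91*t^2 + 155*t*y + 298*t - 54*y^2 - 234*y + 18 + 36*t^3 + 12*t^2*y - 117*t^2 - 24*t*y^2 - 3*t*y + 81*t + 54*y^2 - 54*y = 36*t^3 - 208*t^2 - 24*t*y^2 - 48*t + y*(12*t^2 + 152*t)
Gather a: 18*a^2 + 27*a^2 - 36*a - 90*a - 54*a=45*a^2 - 180*a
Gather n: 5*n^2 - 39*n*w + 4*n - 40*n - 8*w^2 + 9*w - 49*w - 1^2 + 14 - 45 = 5*n^2 + n*(-39*w - 36) - 8*w^2 - 40*w - 32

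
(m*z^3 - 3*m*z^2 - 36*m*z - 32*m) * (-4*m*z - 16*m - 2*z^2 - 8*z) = -4*m^2*z^4 - 4*m^2*z^3 + 192*m^2*z^2 + 704*m^2*z + 512*m^2 - 2*m*z^5 - 2*m*z^4 + 96*m*z^3 + 352*m*z^2 + 256*m*z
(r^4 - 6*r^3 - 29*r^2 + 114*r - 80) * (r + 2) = r^5 - 4*r^4 - 41*r^3 + 56*r^2 + 148*r - 160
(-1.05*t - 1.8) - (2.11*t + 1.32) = -3.16*t - 3.12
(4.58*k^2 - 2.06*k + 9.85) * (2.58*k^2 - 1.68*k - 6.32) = 11.8164*k^4 - 13.0092*k^3 - 0.0718000000000023*k^2 - 3.5288*k - 62.252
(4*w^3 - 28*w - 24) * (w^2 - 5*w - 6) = 4*w^5 - 20*w^4 - 52*w^3 + 116*w^2 + 288*w + 144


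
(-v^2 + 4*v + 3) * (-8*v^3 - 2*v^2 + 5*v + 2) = 8*v^5 - 30*v^4 - 37*v^3 + 12*v^2 + 23*v + 6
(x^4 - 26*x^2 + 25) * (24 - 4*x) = -4*x^5 + 24*x^4 + 104*x^3 - 624*x^2 - 100*x + 600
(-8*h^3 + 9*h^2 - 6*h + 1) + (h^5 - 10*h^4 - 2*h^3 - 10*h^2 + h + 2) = h^5 - 10*h^4 - 10*h^3 - h^2 - 5*h + 3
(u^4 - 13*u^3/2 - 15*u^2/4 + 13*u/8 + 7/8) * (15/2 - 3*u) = -3*u^5 + 27*u^4 - 75*u^3/2 - 33*u^2 + 153*u/16 + 105/16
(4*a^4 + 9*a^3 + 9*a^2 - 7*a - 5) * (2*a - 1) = 8*a^5 + 14*a^4 + 9*a^3 - 23*a^2 - 3*a + 5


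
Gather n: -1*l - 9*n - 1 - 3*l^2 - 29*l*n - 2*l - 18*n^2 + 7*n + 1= -3*l^2 - 3*l - 18*n^2 + n*(-29*l - 2)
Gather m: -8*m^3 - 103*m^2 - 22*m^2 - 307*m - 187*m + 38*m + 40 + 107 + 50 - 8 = -8*m^3 - 125*m^2 - 456*m + 189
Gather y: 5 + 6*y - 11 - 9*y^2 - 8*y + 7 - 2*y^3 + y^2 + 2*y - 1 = -2*y^3 - 8*y^2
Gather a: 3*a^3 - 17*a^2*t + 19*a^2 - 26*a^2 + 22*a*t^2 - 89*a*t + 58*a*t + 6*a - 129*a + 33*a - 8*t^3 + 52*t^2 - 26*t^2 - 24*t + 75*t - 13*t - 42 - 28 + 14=3*a^3 + a^2*(-17*t - 7) + a*(22*t^2 - 31*t - 90) - 8*t^3 + 26*t^2 + 38*t - 56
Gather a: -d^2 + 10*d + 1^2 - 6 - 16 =-d^2 + 10*d - 21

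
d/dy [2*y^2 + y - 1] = 4*y + 1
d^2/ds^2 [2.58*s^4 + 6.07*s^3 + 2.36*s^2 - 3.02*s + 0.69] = 30.96*s^2 + 36.42*s + 4.72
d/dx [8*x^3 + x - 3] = 24*x^2 + 1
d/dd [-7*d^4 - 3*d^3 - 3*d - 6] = -28*d^3 - 9*d^2 - 3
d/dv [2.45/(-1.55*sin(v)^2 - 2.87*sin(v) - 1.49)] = (7.595*sin(v) + 7.0315)*cos(v)/(1.55*sin(v)^2 + 2.87*sin(v) + 1.49)^2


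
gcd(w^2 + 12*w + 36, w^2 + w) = 1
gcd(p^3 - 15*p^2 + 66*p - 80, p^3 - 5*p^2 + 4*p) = 1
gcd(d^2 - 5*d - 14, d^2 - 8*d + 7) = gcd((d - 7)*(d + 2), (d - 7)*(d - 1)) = d - 7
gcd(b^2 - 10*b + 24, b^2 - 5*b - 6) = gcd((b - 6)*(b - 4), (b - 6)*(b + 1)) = b - 6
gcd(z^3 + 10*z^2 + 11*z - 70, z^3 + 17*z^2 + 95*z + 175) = z^2 + 12*z + 35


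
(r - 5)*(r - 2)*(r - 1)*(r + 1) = r^4 - 7*r^3 + 9*r^2 + 7*r - 10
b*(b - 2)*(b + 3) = b^3 + b^2 - 6*b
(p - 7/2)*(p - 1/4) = p^2 - 15*p/4 + 7/8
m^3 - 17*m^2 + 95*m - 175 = (m - 7)*(m - 5)^2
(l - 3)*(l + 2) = l^2 - l - 6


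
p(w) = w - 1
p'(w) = 1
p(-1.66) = -2.66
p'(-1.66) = 1.00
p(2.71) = 1.71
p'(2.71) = 1.00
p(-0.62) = -1.62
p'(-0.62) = 1.00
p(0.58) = -0.42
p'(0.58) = 1.00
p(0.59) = -0.41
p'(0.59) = 1.00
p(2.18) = 1.18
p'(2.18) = 1.00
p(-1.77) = -2.77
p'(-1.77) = 1.00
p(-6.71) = -7.71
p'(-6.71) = 1.00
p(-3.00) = -4.00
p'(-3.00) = 1.00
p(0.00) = -1.00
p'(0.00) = 1.00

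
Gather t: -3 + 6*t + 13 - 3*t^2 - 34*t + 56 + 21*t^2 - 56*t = 18*t^2 - 84*t + 66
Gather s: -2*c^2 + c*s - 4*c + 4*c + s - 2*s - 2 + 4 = -2*c^2 + s*(c - 1) + 2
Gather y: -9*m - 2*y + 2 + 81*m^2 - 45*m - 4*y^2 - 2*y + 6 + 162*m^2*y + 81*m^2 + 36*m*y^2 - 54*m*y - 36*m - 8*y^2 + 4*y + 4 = 162*m^2 - 90*m + y^2*(36*m - 12) + y*(162*m^2 - 54*m) + 12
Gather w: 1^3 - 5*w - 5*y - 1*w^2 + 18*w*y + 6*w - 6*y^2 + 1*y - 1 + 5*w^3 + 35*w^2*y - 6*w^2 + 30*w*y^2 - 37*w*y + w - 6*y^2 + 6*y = 5*w^3 + w^2*(35*y - 7) + w*(30*y^2 - 19*y + 2) - 12*y^2 + 2*y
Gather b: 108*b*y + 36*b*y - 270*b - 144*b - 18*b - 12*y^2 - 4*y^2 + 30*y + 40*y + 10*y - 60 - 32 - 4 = b*(144*y - 432) - 16*y^2 + 80*y - 96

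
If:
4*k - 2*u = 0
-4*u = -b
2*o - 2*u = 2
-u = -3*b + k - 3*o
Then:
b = -8/9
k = -1/9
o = 7/9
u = -2/9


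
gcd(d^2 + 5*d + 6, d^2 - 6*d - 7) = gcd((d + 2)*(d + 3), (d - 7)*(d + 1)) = 1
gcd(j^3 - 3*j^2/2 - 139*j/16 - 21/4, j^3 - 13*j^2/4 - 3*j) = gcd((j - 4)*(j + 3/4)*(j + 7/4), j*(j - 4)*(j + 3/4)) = j^2 - 13*j/4 - 3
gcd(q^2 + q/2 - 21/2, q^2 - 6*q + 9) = q - 3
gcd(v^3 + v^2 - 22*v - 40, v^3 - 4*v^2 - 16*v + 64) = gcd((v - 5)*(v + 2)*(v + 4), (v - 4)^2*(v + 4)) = v + 4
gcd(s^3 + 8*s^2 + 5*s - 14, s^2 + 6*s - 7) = s^2 + 6*s - 7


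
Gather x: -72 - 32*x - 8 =-32*x - 80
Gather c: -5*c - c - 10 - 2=-6*c - 12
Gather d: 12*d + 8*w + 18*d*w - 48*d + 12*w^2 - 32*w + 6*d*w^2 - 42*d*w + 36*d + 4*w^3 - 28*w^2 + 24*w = d*(6*w^2 - 24*w) + 4*w^3 - 16*w^2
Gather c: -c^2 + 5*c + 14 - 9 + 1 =-c^2 + 5*c + 6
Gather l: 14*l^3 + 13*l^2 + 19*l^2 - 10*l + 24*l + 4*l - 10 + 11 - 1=14*l^3 + 32*l^2 + 18*l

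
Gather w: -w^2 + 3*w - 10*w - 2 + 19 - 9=-w^2 - 7*w + 8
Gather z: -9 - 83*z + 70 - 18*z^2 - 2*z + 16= -18*z^2 - 85*z + 77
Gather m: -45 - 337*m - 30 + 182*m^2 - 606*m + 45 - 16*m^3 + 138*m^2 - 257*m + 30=-16*m^3 + 320*m^2 - 1200*m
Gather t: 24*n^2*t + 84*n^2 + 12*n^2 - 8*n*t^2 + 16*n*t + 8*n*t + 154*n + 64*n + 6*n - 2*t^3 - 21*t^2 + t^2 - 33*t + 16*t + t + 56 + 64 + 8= 96*n^2 + 224*n - 2*t^3 + t^2*(-8*n - 20) + t*(24*n^2 + 24*n - 16) + 128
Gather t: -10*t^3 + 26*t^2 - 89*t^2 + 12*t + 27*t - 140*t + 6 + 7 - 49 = -10*t^3 - 63*t^2 - 101*t - 36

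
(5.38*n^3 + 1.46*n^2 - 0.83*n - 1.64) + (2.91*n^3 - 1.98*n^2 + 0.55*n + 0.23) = 8.29*n^3 - 0.52*n^2 - 0.28*n - 1.41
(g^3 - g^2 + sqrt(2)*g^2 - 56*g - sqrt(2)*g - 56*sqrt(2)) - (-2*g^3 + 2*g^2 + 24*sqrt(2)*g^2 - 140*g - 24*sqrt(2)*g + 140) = 3*g^3 - 23*sqrt(2)*g^2 - 3*g^2 + 23*sqrt(2)*g + 84*g - 140 - 56*sqrt(2)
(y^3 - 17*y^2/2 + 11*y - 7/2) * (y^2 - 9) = y^5 - 17*y^4/2 + 2*y^3 + 73*y^2 - 99*y + 63/2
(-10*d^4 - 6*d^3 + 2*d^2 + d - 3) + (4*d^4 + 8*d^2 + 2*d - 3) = -6*d^4 - 6*d^3 + 10*d^2 + 3*d - 6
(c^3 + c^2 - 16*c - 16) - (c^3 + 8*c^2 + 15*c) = -7*c^2 - 31*c - 16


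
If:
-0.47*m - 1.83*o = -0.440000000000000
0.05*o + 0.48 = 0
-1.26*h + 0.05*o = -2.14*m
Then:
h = 64.69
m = 38.31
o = -9.60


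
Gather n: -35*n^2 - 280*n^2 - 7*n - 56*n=-315*n^2 - 63*n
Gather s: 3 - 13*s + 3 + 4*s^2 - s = 4*s^2 - 14*s + 6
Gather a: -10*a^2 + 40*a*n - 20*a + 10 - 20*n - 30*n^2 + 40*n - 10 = -10*a^2 + a*(40*n - 20) - 30*n^2 + 20*n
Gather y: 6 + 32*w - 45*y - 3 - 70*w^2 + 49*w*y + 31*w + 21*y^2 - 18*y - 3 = -70*w^2 + 63*w + 21*y^2 + y*(49*w - 63)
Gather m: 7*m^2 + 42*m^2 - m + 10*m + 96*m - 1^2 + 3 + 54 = 49*m^2 + 105*m + 56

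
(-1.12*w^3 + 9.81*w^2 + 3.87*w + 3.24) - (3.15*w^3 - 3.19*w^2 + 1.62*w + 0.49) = -4.27*w^3 + 13.0*w^2 + 2.25*w + 2.75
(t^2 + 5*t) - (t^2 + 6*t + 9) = -t - 9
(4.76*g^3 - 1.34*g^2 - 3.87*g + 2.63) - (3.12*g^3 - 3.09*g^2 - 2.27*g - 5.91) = 1.64*g^3 + 1.75*g^2 - 1.6*g + 8.54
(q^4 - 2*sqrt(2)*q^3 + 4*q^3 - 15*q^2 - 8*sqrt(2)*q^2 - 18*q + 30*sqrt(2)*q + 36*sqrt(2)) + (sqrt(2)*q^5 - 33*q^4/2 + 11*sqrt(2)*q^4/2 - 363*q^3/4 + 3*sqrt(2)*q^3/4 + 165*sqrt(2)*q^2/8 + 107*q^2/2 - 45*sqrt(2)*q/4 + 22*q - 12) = sqrt(2)*q^5 - 31*q^4/2 + 11*sqrt(2)*q^4/2 - 347*q^3/4 - 5*sqrt(2)*q^3/4 + 101*sqrt(2)*q^2/8 + 77*q^2/2 + 4*q + 75*sqrt(2)*q/4 - 12 + 36*sqrt(2)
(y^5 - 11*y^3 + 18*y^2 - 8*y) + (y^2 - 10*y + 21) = y^5 - 11*y^3 + 19*y^2 - 18*y + 21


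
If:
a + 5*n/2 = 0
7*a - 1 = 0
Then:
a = 1/7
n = -2/35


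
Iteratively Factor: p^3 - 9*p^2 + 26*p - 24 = (p - 3)*(p^2 - 6*p + 8) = (p - 4)*(p - 3)*(p - 2)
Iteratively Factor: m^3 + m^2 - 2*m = (m - 1)*(m^2 + 2*m) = (m - 1)*(m + 2)*(m)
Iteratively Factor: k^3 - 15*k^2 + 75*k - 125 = (k - 5)*(k^2 - 10*k + 25) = (k - 5)^2*(k - 5)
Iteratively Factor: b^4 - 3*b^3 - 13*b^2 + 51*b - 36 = (b - 3)*(b^3 - 13*b + 12) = (b - 3)*(b - 1)*(b^2 + b - 12) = (b - 3)*(b - 1)*(b + 4)*(b - 3)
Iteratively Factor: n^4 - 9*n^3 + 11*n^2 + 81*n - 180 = (n + 3)*(n^3 - 12*n^2 + 47*n - 60) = (n - 4)*(n + 3)*(n^2 - 8*n + 15) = (n - 4)*(n - 3)*(n + 3)*(n - 5)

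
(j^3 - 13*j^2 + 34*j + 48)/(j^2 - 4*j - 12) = (j^2 - 7*j - 8)/(j + 2)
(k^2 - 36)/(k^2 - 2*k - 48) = (k - 6)/(k - 8)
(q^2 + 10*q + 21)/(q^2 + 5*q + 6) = (q + 7)/(q + 2)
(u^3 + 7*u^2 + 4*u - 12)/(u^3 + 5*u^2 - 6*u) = (u + 2)/u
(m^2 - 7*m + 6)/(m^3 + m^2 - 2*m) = (m - 6)/(m*(m + 2))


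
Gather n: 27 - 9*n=27 - 9*n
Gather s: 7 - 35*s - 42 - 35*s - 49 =-70*s - 84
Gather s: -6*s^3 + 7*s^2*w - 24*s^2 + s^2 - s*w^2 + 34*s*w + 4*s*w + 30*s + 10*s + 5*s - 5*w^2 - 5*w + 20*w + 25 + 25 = -6*s^3 + s^2*(7*w - 23) + s*(-w^2 + 38*w + 45) - 5*w^2 + 15*w + 50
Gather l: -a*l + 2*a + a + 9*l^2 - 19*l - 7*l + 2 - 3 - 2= 3*a + 9*l^2 + l*(-a - 26) - 3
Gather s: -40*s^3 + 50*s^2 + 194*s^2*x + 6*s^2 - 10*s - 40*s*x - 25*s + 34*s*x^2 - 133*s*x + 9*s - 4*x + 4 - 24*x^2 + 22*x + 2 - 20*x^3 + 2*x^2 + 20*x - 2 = -40*s^3 + s^2*(194*x + 56) + s*(34*x^2 - 173*x - 26) - 20*x^3 - 22*x^2 + 38*x + 4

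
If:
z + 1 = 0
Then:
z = -1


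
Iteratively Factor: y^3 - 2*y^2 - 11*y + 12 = (y + 3)*(y^2 - 5*y + 4) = (y - 1)*(y + 3)*(y - 4)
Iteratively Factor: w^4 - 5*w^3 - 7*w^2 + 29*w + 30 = (w - 3)*(w^3 - 2*w^2 - 13*w - 10) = (w - 3)*(w + 1)*(w^2 - 3*w - 10) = (w - 5)*(w - 3)*(w + 1)*(w + 2)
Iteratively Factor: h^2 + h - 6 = (h + 3)*(h - 2)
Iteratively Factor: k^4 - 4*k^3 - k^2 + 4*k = (k + 1)*(k^3 - 5*k^2 + 4*k) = (k - 1)*(k + 1)*(k^2 - 4*k) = (k - 4)*(k - 1)*(k + 1)*(k)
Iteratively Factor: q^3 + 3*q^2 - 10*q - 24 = (q - 3)*(q^2 + 6*q + 8) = (q - 3)*(q + 2)*(q + 4)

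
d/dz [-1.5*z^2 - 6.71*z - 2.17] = -3.0*z - 6.71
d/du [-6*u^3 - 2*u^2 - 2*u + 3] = -18*u^2 - 4*u - 2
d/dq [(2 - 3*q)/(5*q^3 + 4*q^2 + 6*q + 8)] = 2*(15*q^3 - 9*q^2 - 8*q - 18)/(25*q^6 + 40*q^5 + 76*q^4 + 128*q^3 + 100*q^2 + 96*q + 64)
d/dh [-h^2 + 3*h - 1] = 3 - 2*h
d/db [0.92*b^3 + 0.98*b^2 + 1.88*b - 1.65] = 2.76*b^2 + 1.96*b + 1.88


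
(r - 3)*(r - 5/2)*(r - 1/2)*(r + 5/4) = r^4 - 19*r^3/4 + 11*r^2/4 + 145*r/16 - 75/16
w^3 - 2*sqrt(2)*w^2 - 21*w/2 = w*(w - 7*sqrt(2)/2)*(w + 3*sqrt(2)/2)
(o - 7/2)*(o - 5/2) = o^2 - 6*o + 35/4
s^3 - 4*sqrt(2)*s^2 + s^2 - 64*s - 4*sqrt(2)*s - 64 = (s + 1)*(s - 8*sqrt(2))*(s + 4*sqrt(2))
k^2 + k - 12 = (k - 3)*(k + 4)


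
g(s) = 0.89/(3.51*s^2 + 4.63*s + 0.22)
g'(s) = 0.89*(-7.02*s - 4.63)/(3.51*s^2 + 4.63*s + 0.22)^2 = (-6.2478*s - 4.1207)/(3.51*s^2 + 4.63*s + 0.22)^2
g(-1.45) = 1.00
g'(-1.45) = 6.29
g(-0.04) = 22.02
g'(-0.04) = -2369.70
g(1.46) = 0.06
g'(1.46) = -0.06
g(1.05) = 0.10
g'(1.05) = -0.13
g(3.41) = 0.02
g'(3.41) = -0.01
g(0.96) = 0.11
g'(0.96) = -0.16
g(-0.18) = -1.78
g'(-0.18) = -12.00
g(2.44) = 0.03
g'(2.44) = -0.02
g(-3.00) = 0.05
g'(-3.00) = 0.05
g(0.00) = 4.05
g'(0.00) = -85.14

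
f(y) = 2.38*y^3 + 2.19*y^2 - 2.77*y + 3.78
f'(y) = 7.14*y^2 + 4.38*y - 2.77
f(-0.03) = 3.87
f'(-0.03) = -2.89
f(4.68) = 282.74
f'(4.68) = 174.11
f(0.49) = 3.23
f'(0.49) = 1.09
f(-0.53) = 5.51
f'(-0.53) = -3.09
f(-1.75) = 2.58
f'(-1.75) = 11.43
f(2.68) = 57.90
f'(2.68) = 60.25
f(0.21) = 3.32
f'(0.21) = -1.54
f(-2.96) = -30.56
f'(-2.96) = 46.82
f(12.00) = 4398.54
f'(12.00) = 1077.95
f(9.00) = 1891.26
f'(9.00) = 614.99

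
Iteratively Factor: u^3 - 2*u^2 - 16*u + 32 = (u - 4)*(u^2 + 2*u - 8) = (u - 4)*(u - 2)*(u + 4)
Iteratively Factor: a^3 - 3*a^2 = (a - 3)*(a^2) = a*(a - 3)*(a)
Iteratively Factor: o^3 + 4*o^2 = (o)*(o^2 + 4*o) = o^2*(o + 4)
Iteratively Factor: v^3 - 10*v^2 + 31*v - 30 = (v - 3)*(v^2 - 7*v + 10) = (v - 5)*(v - 3)*(v - 2)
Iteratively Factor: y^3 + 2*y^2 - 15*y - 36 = (y + 3)*(y^2 - y - 12) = (y - 4)*(y + 3)*(y + 3)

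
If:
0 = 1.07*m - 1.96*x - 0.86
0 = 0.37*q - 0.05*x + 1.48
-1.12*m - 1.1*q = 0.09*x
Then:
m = 3.60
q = -3.79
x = 1.53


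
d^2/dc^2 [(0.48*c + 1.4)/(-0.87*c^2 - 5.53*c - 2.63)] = (-(0.48*c + 1.4)*(1.74*c + 5.53)*(3.48*c + 11.06) + (2.5056*c + 7.7448)*(0.87*c^2 + 5.53*c + 2.63))/(0.87*c^2 + 5.53*c + 2.63)^3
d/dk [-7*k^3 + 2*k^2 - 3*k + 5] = -21*k^2 + 4*k - 3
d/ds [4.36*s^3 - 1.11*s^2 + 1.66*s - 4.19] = 13.08*s^2 - 2.22*s + 1.66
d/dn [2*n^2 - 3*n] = 4*n - 3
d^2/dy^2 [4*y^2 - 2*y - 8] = 8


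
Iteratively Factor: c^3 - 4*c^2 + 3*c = (c - 1)*(c^2 - 3*c) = (c - 3)*(c - 1)*(c)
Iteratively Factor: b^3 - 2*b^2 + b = (b - 1)*(b^2 - b) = b*(b - 1)*(b - 1)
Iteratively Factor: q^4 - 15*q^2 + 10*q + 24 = (q + 1)*(q^3 - q^2 - 14*q + 24) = (q - 2)*(q + 1)*(q^2 + q - 12) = (q - 2)*(q + 1)*(q + 4)*(q - 3)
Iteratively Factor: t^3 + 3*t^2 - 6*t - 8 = (t + 1)*(t^2 + 2*t - 8) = (t - 2)*(t + 1)*(t + 4)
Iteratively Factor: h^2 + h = (h)*(h + 1)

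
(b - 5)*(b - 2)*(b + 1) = b^3 - 6*b^2 + 3*b + 10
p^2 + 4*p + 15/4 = (p + 3/2)*(p + 5/2)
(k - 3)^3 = k^3 - 9*k^2 + 27*k - 27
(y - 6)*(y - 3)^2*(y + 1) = y^4 - 11*y^3 + 33*y^2 - 9*y - 54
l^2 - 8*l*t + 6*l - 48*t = (l + 6)*(l - 8*t)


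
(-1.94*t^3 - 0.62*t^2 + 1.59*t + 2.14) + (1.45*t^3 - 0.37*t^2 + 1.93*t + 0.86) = -0.49*t^3 - 0.99*t^2 + 3.52*t + 3.0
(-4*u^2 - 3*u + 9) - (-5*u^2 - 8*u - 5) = u^2 + 5*u + 14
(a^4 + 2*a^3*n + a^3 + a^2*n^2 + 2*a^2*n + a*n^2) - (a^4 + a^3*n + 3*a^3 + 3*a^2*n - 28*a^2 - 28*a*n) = a^3*n - 2*a^3 + a^2*n^2 - a^2*n + 28*a^2 + a*n^2 + 28*a*n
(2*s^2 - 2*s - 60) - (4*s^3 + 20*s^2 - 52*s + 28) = -4*s^3 - 18*s^2 + 50*s - 88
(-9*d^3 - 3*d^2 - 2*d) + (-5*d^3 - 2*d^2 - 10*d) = -14*d^3 - 5*d^2 - 12*d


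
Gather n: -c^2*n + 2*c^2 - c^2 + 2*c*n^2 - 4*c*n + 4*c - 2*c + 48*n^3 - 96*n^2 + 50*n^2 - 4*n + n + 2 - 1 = c^2 + 2*c + 48*n^3 + n^2*(2*c - 46) + n*(-c^2 - 4*c - 3) + 1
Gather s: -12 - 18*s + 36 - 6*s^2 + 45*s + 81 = -6*s^2 + 27*s + 105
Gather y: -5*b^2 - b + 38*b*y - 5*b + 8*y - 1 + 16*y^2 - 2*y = -5*b^2 - 6*b + 16*y^2 + y*(38*b + 6) - 1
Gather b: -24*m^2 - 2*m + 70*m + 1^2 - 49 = -24*m^2 + 68*m - 48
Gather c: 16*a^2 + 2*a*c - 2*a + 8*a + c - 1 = 16*a^2 + 6*a + c*(2*a + 1) - 1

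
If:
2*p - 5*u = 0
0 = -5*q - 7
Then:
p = 5*u/2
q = -7/5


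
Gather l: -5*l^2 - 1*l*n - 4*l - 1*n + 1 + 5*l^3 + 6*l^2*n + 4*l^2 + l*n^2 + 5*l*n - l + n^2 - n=5*l^3 + l^2*(6*n - 1) + l*(n^2 + 4*n - 5) + n^2 - 2*n + 1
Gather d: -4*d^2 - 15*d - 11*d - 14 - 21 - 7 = -4*d^2 - 26*d - 42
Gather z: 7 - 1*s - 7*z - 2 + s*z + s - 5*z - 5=z*(s - 12)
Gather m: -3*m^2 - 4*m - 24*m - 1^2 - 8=-3*m^2 - 28*m - 9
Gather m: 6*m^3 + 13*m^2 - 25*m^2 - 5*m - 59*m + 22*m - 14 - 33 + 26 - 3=6*m^3 - 12*m^2 - 42*m - 24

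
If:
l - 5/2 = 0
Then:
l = 5/2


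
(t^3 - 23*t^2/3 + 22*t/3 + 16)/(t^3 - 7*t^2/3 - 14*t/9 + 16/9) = 3*(t - 6)/(3*t - 2)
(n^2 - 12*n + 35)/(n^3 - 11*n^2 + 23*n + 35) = 1/(n + 1)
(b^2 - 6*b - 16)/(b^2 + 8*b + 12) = (b - 8)/(b + 6)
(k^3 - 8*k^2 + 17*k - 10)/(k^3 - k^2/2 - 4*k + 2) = 2*(k^2 - 6*k + 5)/(2*k^2 + 3*k - 2)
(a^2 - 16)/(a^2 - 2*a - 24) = (a - 4)/(a - 6)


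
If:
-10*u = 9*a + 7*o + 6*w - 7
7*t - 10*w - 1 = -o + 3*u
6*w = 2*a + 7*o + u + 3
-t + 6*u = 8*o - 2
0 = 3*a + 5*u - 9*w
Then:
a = 22808/6881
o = -6823/6881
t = -198/983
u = -11622/6881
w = 1146/6881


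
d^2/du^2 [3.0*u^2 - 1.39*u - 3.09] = 6.00000000000000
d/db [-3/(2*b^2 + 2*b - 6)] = 3*(2*b + 1)/(2*(b^2 + b - 3)^2)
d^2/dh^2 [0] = 0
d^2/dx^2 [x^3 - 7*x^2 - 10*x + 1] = 6*x - 14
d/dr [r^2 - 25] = 2*r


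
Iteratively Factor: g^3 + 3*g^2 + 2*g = (g)*(g^2 + 3*g + 2) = g*(g + 2)*(g + 1)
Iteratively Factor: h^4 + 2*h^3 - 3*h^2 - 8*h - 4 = (h + 1)*(h^3 + h^2 - 4*h - 4) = (h + 1)^2*(h^2 - 4) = (h - 2)*(h + 1)^2*(h + 2)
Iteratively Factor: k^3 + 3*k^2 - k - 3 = (k - 1)*(k^2 + 4*k + 3) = (k - 1)*(k + 3)*(k + 1)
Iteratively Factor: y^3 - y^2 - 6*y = (y + 2)*(y^2 - 3*y) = (y - 3)*(y + 2)*(y)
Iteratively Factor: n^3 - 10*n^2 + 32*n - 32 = (n - 4)*(n^2 - 6*n + 8) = (n - 4)^2*(n - 2)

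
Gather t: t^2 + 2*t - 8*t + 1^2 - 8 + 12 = t^2 - 6*t + 5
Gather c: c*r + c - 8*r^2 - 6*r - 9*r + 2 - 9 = c*(r + 1) - 8*r^2 - 15*r - 7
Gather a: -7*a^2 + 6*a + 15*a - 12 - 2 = -7*a^2 + 21*a - 14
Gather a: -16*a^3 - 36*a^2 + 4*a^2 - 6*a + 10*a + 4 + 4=-16*a^3 - 32*a^2 + 4*a + 8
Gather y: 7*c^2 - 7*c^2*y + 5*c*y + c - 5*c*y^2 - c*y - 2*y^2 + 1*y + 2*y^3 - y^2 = 7*c^2 + c + 2*y^3 + y^2*(-5*c - 3) + y*(-7*c^2 + 4*c + 1)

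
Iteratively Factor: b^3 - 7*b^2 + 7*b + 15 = (b + 1)*(b^2 - 8*b + 15) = (b - 5)*(b + 1)*(b - 3)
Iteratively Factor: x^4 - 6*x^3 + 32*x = (x + 2)*(x^3 - 8*x^2 + 16*x) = x*(x + 2)*(x^2 - 8*x + 16) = x*(x - 4)*(x + 2)*(x - 4)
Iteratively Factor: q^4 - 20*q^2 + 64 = (q + 2)*(q^3 - 2*q^2 - 16*q + 32) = (q - 2)*(q + 2)*(q^2 - 16) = (q - 2)*(q + 2)*(q + 4)*(q - 4)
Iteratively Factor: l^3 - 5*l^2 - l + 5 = (l - 5)*(l^2 - 1) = (l - 5)*(l + 1)*(l - 1)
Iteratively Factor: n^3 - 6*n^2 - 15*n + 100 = (n - 5)*(n^2 - n - 20) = (n - 5)^2*(n + 4)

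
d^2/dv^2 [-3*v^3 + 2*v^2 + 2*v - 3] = 4 - 18*v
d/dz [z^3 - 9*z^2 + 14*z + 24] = 3*z^2 - 18*z + 14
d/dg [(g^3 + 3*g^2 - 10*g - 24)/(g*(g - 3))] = 1 - 8/g^2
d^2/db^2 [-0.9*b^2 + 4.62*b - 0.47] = -1.80000000000000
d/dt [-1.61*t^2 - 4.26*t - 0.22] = -3.22*t - 4.26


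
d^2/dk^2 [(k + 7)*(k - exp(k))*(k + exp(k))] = -4*k*exp(2*k) + 6*k - 32*exp(2*k) + 14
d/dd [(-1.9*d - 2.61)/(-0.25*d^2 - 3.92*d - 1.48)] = (0.475*d^2 + 7.448*d - (0.5*d + 3.92)*(1.9*d + 2.61) + 2.812)/(0.25*d^2 + 3.92*d + 1.48)^2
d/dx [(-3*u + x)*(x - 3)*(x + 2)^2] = (x + 2)*((-3*u + x)*(x + 2) - 2*(3*u - x)*(x - 3) + (x - 3)*(x + 2))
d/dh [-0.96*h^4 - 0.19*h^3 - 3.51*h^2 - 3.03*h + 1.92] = -3.84*h^3 - 0.57*h^2 - 7.02*h - 3.03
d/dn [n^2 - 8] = 2*n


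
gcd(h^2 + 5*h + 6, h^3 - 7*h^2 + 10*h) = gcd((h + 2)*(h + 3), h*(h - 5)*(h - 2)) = 1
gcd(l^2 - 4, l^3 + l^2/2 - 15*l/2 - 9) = l + 2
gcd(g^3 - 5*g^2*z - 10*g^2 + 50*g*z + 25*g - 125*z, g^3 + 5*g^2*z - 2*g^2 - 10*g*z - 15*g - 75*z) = g - 5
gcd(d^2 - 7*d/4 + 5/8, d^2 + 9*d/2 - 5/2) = d - 1/2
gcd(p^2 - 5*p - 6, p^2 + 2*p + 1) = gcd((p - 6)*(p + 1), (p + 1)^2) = p + 1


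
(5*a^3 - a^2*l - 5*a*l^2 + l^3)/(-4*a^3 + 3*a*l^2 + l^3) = (-5*a^2 - 4*a*l + l^2)/(4*a^2 + 4*a*l + l^2)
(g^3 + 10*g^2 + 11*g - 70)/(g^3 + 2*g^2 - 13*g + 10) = (g + 7)/(g - 1)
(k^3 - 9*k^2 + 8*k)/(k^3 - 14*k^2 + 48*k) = (k - 1)/(k - 6)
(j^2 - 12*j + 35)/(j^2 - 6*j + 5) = (j - 7)/(j - 1)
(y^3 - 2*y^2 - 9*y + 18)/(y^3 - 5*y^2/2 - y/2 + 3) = 2*(y^2 - 9)/(2*y^2 - y - 3)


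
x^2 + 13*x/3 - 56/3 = (x - 8/3)*(x + 7)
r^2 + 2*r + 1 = (r + 1)^2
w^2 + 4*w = w*(w + 4)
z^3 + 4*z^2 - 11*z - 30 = (z - 3)*(z + 2)*(z + 5)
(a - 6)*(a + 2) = a^2 - 4*a - 12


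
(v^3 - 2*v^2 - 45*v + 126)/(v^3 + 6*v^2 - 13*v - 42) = (v - 6)/(v + 2)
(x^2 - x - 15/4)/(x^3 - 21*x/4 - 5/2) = (2*x + 3)/(2*x^2 + 5*x + 2)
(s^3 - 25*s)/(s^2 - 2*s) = (s^2 - 25)/(s - 2)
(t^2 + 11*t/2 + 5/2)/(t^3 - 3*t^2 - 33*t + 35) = (t + 1/2)/(t^2 - 8*t + 7)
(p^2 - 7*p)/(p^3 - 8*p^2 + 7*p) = 1/(p - 1)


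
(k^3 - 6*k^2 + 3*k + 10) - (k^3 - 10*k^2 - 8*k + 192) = 4*k^2 + 11*k - 182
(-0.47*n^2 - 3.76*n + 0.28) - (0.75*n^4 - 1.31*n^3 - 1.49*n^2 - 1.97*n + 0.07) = -0.75*n^4 + 1.31*n^3 + 1.02*n^2 - 1.79*n + 0.21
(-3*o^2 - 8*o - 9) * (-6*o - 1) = 18*o^3 + 51*o^2 + 62*o + 9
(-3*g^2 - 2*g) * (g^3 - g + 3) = -3*g^5 - 2*g^4 + 3*g^3 - 7*g^2 - 6*g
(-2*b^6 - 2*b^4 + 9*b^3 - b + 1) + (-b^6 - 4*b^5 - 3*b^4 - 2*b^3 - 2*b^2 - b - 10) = -3*b^6 - 4*b^5 - 5*b^4 + 7*b^3 - 2*b^2 - 2*b - 9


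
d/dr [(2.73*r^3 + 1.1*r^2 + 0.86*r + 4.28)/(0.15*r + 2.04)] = (0.819*r^3 + 16.8726*r^2 + 4.488*r + 1.1124)/(0.0225*r^2 + 0.612*r + 4.1616)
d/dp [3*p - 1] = 3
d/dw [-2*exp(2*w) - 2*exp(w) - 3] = (-4*exp(w) - 2)*exp(w)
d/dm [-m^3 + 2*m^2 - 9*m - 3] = -3*m^2 + 4*m - 9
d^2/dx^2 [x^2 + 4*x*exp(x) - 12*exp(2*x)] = 4*x*exp(x) - 48*exp(2*x) + 8*exp(x) + 2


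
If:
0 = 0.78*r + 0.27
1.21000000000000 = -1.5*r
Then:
No Solution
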